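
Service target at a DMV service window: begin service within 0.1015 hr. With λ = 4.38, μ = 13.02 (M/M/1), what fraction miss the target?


ρ = 4.38/13.02 = 0.3364
P(Wq > t) = ρ·e^{−(μ−λ)t} = 0.3364·e^{−0.8770}
= 0.3364·0.416046 = 0.139960

Final: 0.139960


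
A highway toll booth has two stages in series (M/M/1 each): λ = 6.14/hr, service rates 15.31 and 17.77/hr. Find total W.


Each node sees arrival rate λ = 6.14/hr (tandem ⇒ throughput preserved).
W₁ = 1/(μ₁−λ) = 1/(15.31−6.14) = 0.10905 hr
W₂ = 1/(μ₂−λ) = 1/(17.77−6.14) = 0.08598 hr
W_total = W₁ + W₂ = 0.10905 + 0.08598 = 0.19504 hr

Final: 0.19504 hr


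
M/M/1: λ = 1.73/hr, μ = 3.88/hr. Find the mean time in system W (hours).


W = 1/(μ−λ) = 1/(3.88 − 1.73) = 1/2.15 = 0.4651 hr

Final: 0.4651 hr


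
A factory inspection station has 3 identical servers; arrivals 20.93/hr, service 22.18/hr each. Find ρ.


ρ = λ/(cμ) = 20.93/(3·22.18) = 20.93/66.54 = 0.3145

Final: 0.3145


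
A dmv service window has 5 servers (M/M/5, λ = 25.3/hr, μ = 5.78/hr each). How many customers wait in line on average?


a = λ/μ = 4.3772; ρ = a/5 = 0.8754
P₀ = 0.006591
Lq = P₀·a^c·ρ / (c!·(1−ρ)²) = 0.006591·1606.80589·0.8754/(120·0.01552)
= 4.97905

Final: 4.97905


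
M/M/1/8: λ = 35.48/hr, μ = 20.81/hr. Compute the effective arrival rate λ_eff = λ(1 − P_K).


ρ = 1.7049; P_K = (1−ρ)ρ^8/(1−ρ^9) = 0.416897
λ_eff = λ(1 − P_K) = 35.48·(1 − 0.416897) = 35.48·0.583103 = 20.6885 /hr

Final: 20.6885 /hr


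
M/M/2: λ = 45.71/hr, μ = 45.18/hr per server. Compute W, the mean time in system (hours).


a = 1.0117; ρ = 0.5059; P₀ = 0.328140
Lq = P₀·a^c·ρ/(c!(1−ρ)²) = 0.34794
Wq = Lq/λ = 0.34794/45.71 = 0.007612 hr
W = Wq + 1/μ = 0.007612 + 0.02213 = 0.02975 hr

Final: 0.02975 hr


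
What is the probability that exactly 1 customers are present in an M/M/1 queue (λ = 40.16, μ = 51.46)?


ρ = 40.16/51.46 = 0.7804
P_n = (1−ρ)·ρ^n = (1 − 0.7804)·0.7804^1 = 0.2196·0.780412 = 0.171369

Final: 0.171369


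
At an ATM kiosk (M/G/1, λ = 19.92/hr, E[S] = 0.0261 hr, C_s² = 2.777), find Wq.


ρ = λ·E[S] = 19.92·0.0261 = 0.5199
E[S²] = E[S]²(1+C_s²) = 0.0261²·(1+2.777) = 0.002573
Wq = λ·E[S²]/(2(1−ρ)) = 19.92·0.002573/(2·0.4801) = 0.05338 hr

Final: 0.05338 hr


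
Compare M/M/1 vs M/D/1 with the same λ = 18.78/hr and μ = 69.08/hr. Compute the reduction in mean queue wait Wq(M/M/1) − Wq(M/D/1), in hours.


ρ = 18.78/69.08 = 0.2719
Wq(M/M/1) = ρ/(μ−λ) = 0.2719/50.30 = 0.005405 hr
Wq(M/D/1) = ρ/(2(μ−λ)) = 0.002702 hr
Savings = 0.005405 − 0.002702 = 0.002702 hr

Final: 0.002702 hr


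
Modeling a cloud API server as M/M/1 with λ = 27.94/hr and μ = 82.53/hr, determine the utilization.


ρ = λ/μ = 27.94/82.53 = 0.3385

Final: 0.3385


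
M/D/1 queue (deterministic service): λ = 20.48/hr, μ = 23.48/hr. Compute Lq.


ρ = 20.48/23.48 = 0.8722
M/D/1: Lq = ρ²/(2(1−ρ)) = 0.7608/(2·0.1278) = 2.97722

Final: 2.97722


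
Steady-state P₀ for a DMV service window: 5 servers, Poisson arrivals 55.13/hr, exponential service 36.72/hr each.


a = λ/μ = 55.13/36.72 = 1.5014; ρ = a/c = 0.3003
Σ_{k=0}^{4} a^k/k! (terms k=0..4) = 1.00000 + 1.50136 + 1.12704 + 0.56403 + 0.21170 = 4.40414
Tail: a^5/(5!(1−ρ)) = 7.62828/(120·0.6997) = 0.09085
P₀ = 1/(4.40414 + 0.09085) = 1/4.49499 = 0.222470

Final: 0.222470


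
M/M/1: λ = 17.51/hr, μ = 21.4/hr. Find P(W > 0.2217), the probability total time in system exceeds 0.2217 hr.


W ~ Exponential(μ−λ) for M/M/1.
μ − λ = 21.4 − 17.51 = 3.8900
P(W > t) = e^{−(μ−λ)t} = e^{−0.8624} = 0.422142

Final: 0.422142


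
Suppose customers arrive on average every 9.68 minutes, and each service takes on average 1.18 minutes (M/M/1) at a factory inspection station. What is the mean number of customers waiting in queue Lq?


λ = 60/9.68 = 6.1983 /hr
μ = 60/1.18 = 50.8475 /hr
ρ = λ/μ = 6.1983/50.8475 = 0.1219
Lq = ρ²/(1−ρ) = 0.01486/0.8781 = 0.01692

Final: 0.01692


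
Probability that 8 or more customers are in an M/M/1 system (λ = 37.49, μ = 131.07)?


ρ = 37.49/131.07 = 0.2860
P(N ≥ n) = ρ^n = 0.2860^8 = 0.00004480

Final: 0.00004480


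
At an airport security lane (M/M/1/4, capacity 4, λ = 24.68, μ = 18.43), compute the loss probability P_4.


ρ = λ/μ = 24.68/18.43 = 1.3391
P_K = (1−ρ)ρ^K/(1−ρ^(K+1)) = (-0.3391·3.215728)/(1 − 4.306249)
= -1.090521/-3.306249 = 0.329836

Final: 0.329836


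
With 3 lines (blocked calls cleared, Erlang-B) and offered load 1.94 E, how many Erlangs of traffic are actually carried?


B(3,1.94) = 0.201517 (Erlang-B)
Carried load = a(1 − B) = 1.94·(1 − 0.201517) = 1.94·0.798483 = 1.5491 E

Final: 1.5491 Erlangs


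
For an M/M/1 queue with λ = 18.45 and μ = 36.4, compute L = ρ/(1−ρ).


ρ = λ/μ = 18.45/36.4 = 0.5069
L = ρ/(1−ρ) = 0.5069/(1 − 0.5069) = 0.5069/0.4931 = 1.0279

Final: 1.0279


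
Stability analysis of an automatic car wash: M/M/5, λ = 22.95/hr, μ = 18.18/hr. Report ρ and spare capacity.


Total capacity cμ = 5·18.18 = 90.90/hr
ρ = λ/(cμ) = 22.95/90.90 = 0.2525
Stable ⇔ ρ < 1: YES
Spare capacity = cμ − λ = 90.90 − 22.95 = 67.95/hr

Final: ρ = 0.2525; stable; margin = 67.95/hr


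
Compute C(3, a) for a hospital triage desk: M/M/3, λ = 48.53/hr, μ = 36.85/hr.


a = λ/μ = 1.3170; ρ = a/3 = 0.4390
P₀ = 0.258885 (from M/M/c formula)
C(c,a) = [a^c/(c!(1−ρ))]·P₀ = [2.28412/(6·0.5610)]·0.258885
= 0.67857·0.258885 = 0.175671

Final: 0.175671


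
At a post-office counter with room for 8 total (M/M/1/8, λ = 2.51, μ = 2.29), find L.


ρ = 2.51/2.29 = 1.0961
L = ρ[1 − (K+1)ρ^K + Kρ^(K+1)] / [(1−ρ)(1−ρ^(K+1))]
Numerator: 1.0961·(1 − 9·2.083080 + 8·2.283201) = 0.567643
Denominator: (-0.09607)·(-1.283201) = 0.123277
L = 0.567643/0.123277 = 4.6046

Final: 4.6046


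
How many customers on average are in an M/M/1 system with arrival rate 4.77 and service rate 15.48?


ρ = λ/μ = 4.77/15.48 = 0.3081
L = ρ/(1−ρ) = 0.3081/(1 − 0.3081) = 0.3081/0.6919 = 0.4454

Final: 0.4454


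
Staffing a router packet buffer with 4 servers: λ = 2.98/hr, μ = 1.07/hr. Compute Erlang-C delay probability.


a = λ/μ = 2.7850; ρ = a/4 = 0.6963
P₀ = 0.051238 (from M/M/c formula)
C(c,a) = [a^c/(c!(1−ρ))]·P₀ = [60.16306/(24·0.3037)]·0.051238
= 8.25314·0.051238 = 0.422874

Final: 0.422874


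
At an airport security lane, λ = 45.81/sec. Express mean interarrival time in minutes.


Mean interarrival time = 1/λ = 1/45.81 second = 0.02183 second
In minutes: 0.02183 × 0.0166667 = 0.0003638 min

Final: 0.0003638 min


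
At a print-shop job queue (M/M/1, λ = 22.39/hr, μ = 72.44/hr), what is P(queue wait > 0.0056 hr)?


ρ = 22.39/72.44 = 0.3091
P(Wq > t) = ρ·e^{−(μ−λ)t} = 0.3091·e^{−0.2803}
= 0.3091·0.755572 = 0.233535

Final: 0.233535


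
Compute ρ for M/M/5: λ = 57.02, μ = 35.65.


ρ = λ/(cμ) = 57.02/(5·35.65) = 57.02/178.25 = 0.3199

Final: 0.3199


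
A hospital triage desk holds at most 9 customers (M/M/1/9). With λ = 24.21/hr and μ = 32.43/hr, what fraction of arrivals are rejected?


ρ = λ/μ = 24.21/32.43 = 0.7465
P_K = (1−ρ)ρ^K/(1−ρ^(K+1)) = (0.2535·0.072016)/(1 − 0.053762)
= 0.018254/0.946238 = 0.019291

Final: 0.019291


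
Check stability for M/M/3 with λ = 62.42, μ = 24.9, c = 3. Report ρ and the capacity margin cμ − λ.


Total capacity cμ = 3·24.9 = 74.70/hr
ρ = λ/(cμ) = 62.42/74.70 = 0.8356
Stable ⇔ ρ < 1: YES
Spare capacity = cμ − λ = 74.70 − 62.42 = 12.28/hr

Final: ρ = 0.8356; stable; margin = 12.28/hr


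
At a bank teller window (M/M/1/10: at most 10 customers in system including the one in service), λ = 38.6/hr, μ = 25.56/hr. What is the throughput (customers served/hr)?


ρ = 1.5102; P_K = (1−ρ)ρ^10/(1−ρ^11) = 0.341489
λ_eff = λ(1 − P_K) = 38.6·(1 − 0.341489) = 38.6·0.658511 = 25.4185 /hr

Final: 25.4185 /hr


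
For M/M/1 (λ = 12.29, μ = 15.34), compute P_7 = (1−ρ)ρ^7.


ρ = 12.29/15.34 = 0.8012
P_n = (1−ρ)·ρ^n = (1 − 0.8012)·0.8012^7 = 0.1988·0.211878 = 0.042127

Final: 0.042127


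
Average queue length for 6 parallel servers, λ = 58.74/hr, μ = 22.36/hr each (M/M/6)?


a = λ/μ = 2.6270; ρ = a/6 = 0.4378
P₀ = 0.071745
Lq = P₀·a^c·ρ / (c!·(1−ρ)²) = 0.071745·328.67968·0.4378/(720·0.31603)
= 0.04537

Final: 0.04537


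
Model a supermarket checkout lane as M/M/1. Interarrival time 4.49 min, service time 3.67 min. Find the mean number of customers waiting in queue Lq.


λ = 60/4.49 = 13.3630 /hr
μ = 60/3.67 = 16.3488 /hr
ρ = λ/μ = 13.3630/16.3488 = 0.8174
Lq = ρ²/(1−ρ) = 0.6681/0.1826 = 3.6582

Final: 3.6582


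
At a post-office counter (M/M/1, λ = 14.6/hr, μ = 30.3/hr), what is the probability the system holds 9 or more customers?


ρ = 14.6/30.3 = 0.4818
P(N ≥ n) = ρ^n = 0.4818^9 = 0.001400

Final: 0.001400


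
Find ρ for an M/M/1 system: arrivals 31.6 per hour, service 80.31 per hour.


ρ = λ/μ = 31.6/80.31 = 0.3935

Final: 0.3935


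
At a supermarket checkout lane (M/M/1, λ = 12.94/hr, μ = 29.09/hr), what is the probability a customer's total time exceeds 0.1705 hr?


W ~ Exponential(μ−λ) for M/M/1.
μ − λ = 29.09 − 12.94 = 16.1500
P(W > t) = e^{−(μ−λ)t} = e^{−2.7536} = 0.063700

Final: 0.063700


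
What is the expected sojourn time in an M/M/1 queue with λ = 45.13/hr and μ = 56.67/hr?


W = 1/(μ−λ) = 1/(56.67 − 45.13) = 1/11.54 = 0.08666 hr

Final: 0.08666 hr


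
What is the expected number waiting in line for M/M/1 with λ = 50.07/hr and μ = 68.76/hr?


ρ = 50.07/68.76 = 0.7282
Lq = ρ²/(1−ρ) = 0.5303/0.2718 = 1.9508

Final: 1.9508


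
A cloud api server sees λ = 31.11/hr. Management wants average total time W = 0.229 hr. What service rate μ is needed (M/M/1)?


W = 1/(μ−λ) ⇒ μ − λ = 1/W = 1/0.229 = 4.3668
μ = λ + 1/W = 31.11 + 4.3668 = 35.4768 per hr

Final: 35.4768 /hr


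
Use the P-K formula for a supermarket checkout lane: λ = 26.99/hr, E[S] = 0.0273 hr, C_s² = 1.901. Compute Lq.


ρ = λ·E[S] = 26.99·0.0273 = 0.7368
Lq = ρ²(1+C_s²)/(2(1−ρ)) = 0.5429·(1+1.901)/(2·0.2632)
= 0.5429·2.9010/0.5263 = 2.99232

Final: 2.99232


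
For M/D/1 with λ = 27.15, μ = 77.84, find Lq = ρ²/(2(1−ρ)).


ρ = 27.15/77.84 = 0.3488
M/D/1: Lq = ρ²/(2(1−ρ)) = 0.1217/(2·0.6512) = 0.09341

Final: 0.09341


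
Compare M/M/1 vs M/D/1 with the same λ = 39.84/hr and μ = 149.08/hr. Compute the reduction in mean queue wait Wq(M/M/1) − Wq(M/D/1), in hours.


ρ = 39.84/149.08 = 0.2672
Wq(M/M/1) = ρ/(μ−λ) = 0.2672/109.24 = 0.002446 hr
Wq(M/D/1) = ρ/(2(μ−λ)) = 0.001223 hr
Savings = 0.002446 − 0.001223 = 0.001223 hr

Final: 0.001223 hr


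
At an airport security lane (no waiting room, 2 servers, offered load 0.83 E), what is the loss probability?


B(c,a) = (a^c/c!) / Σ_{k=0}^{c} a^k/k!
a^2/2! = 0.344450
Σ terms (k=0..2): 1.00000 + 0.83000 + 0.34445 = 2.174450
B = 0.344450/2.174450 = 0.158408

Final: 0.158408


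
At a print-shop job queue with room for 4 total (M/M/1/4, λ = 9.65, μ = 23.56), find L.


ρ = 9.65/23.56 = 0.4096
L = ρ[1 − (K+1)ρ^K + Kρ^(K+1)] / [(1−ρ)(1−ρ^(K+1))]
Numerator: 0.4096·(1 − 5·0.028145 + 4·0.011528) = 0.370839
Denominator: (0.5904)·(0.988472) = 0.583601
L = 0.370839/0.583601 = 0.6354

Final: 0.6354


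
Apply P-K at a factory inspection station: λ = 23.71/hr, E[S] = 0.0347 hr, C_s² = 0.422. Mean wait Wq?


ρ = λ·E[S] = 23.71·0.0347 = 0.8227
E[S²] = E[S]²(1+C_s²) = 0.0347²·(1+0.422) = 0.001712
Wq = λ·E[S²]/(2(1−ρ)) = 23.71·0.001712/(2·0.1773) = 0.11451 hr

Final: 0.11451 hr


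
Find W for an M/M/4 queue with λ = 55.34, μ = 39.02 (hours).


a = 1.4182; ρ = 0.3546; P₀ = 0.240351
Lq = P₀·a^c·ρ/(c!(1−ρ)²) = 0.03448
Wq = Lq/λ = 0.03448/55.34 = 0.0006231 hr
W = Wq + 1/μ = 0.0006231 + 0.02563 = 0.02625 hr

Final: 0.02625 hr


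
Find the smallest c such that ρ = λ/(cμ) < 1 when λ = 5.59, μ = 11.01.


Stability requires cμ > λ ⇔ c > λ/μ.
λ/μ = 5.59/11.01 = 0.5077
Minimum integer c = ⌊0.5077⌋ + 1 = 1
Check: 1·11.01 = 11.01 > 5.59, while 0·11.01 = 0.00 ≤ 5.59

Final: 1 servers


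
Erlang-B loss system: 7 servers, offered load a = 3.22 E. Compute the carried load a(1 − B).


B(7,3.22) = 0.028957 (Erlang-B)
Carried load = a(1 − B) = 3.22·(1 − 0.028957) = 3.22·0.971043 = 3.1268 E

Final: 3.1268 Erlangs


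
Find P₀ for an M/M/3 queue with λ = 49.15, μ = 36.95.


a = λ/μ = 49.15/36.95 = 1.3302; ρ = a/c = 0.4434
Σ_{k=0}^{2} a^k/k! (terms k=0..2) = 1.00000 + 1.33018 + 0.88468 = 3.21486
Tail: a^3/(3!(1−ρ)) = 2.35357/(6·0.5566) = 0.70474
P₀ = 1/(3.21486 + 0.70474) = 1/3.91960 = 0.255128

Final: 0.255128


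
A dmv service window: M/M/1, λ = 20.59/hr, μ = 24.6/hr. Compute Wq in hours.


ρ = 20.59/24.6 = 0.8370
Wq = ρ/(μ−λ) = 0.8370/(24.6 − 20.59) = 0.8370/4.01 = 0.2087 hr

Final: 0.2087 hr


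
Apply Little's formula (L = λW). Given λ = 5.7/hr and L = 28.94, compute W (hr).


W = L/λ = 28.94/5.7 = 5.0772 hr

Final: 5.0772 hr


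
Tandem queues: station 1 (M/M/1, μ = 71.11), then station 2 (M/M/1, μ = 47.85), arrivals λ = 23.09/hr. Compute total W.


Each node sees arrival rate λ = 23.09/hr (tandem ⇒ throughput preserved).
W₁ = 1/(μ₁−λ) = 1/(71.11−23.09) = 0.02082 hr
W₂ = 1/(μ₂−λ) = 1/(47.85−23.09) = 0.04039 hr
W_total = W₁ + W₂ = 0.02082 + 0.04039 = 0.06121 hr

Final: 0.06121 hr


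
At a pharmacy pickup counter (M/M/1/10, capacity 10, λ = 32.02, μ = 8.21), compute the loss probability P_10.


ρ = λ/μ = 32.02/8.21 = 3.9001
P_K = (1−ρ)ρ^K/(1−ρ^(K+1)) = (-2.9001·814294.880990)/(1 − 3175849.219160)
= -2361554.338170/-3175848.219160 = 0.743598

Final: 0.743598


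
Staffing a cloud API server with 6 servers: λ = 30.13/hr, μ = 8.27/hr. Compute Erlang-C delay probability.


a = λ/μ = 3.6433; ρ = a/6 = 0.6072
P₀ = 0.024814 (from M/M/c formula)
C(c,a) = [a^c/(c!(1−ρ))]·P₀ = [2338.63116/(720·0.3928)]·0.024814
= 8.26940·0.024814 = 0.205198

Final: 0.205198


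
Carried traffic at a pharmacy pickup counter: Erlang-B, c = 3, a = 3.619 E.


B(3,3.619) = 0.414309 (Erlang-B)
Carried load = a(1 − B) = 3.619·(1 − 0.414309) = 3.619·0.585691 = 2.1196 E

Final: 2.1196 Erlangs


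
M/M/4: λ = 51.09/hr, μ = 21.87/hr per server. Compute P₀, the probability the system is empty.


a = λ/μ = 51.09/21.87 = 2.3361; ρ = a/c = 0.5840
Σ_{k=0}^{3} a^k/k! (terms k=0..3) = 1.00000 + 2.33608 + 2.72863 + 2.12476 = 8.18947
Tail: a^4/(4!(1−ρ)) = 29.78163/(24·0.4160) = 2.98307
P₀ = 1/(8.18947 + 2.98307) = 1/11.17254 = 0.089505

Final: 0.089505


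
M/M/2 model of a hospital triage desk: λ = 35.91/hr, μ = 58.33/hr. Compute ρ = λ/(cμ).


ρ = λ/(cμ) = 35.91/(2·58.33) = 35.91/116.66 = 0.3078

Final: 0.3078


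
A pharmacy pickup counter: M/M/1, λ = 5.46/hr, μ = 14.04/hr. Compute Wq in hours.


ρ = 5.46/14.04 = 0.3889
Wq = ρ/(μ−λ) = 0.3889/(14.04 − 5.46) = 0.3889/8.58 = 0.04533 hr

Final: 0.04533 hr


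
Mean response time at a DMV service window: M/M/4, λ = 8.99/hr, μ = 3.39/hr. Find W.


a = 2.6519; ρ = 0.6630; P₀ = 0.061008
Lq = P₀·a^c·ρ/(c!(1−ρ)²) = 0.73384
Wq = Lq/λ = 0.73384/8.99 = 0.08163 hr
W = Wq + 1/μ = 0.08163 + 0.29499 = 0.37661 hr

Final: 0.37661 hr


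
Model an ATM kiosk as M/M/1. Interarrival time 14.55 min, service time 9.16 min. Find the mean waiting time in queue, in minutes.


λ = 60/14.55 = 4.1237 /hr
μ = 60/9.16 = 6.5502 /hr
ρ = λ/μ = 4.1237/6.5502 = 0.6296
Wq = ρ/(μ−λ) = 0.6296/(6.5502−4.1237) = 0.25945 hr
In minutes: 0.25945·60 = 15.567 min

Final: 15.567 min


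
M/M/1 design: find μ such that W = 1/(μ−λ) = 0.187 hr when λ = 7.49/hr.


W = 1/(μ−λ) ⇒ μ − λ = 1/W = 1/0.187 = 5.3476
μ = λ + 1/W = 7.49 + 5.3476 = 12.8376 per hr

Final: 12.8376 /hr


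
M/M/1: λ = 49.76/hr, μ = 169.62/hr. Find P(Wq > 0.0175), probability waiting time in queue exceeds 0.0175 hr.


ρ = 49.76/169.62 = 0.2934
P(Wq > t) = ρ·e^{−(μ−λ)t} = 0.2934·e^{−2.0976}
= 0.2934·0.122757 = 0.036012

Final: 0.036012


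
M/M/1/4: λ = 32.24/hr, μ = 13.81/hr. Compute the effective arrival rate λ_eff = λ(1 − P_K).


ρ = 2.3345; P_K = (1−ρ)ρ^4/(1−ρ^5) = 0.580014
λ_eff = λ(1 − P_K) = 32.24·(1 − 0.580014) = 32.24·0.419986 = 13.5403 /hr

Final: 13.5403 /hr


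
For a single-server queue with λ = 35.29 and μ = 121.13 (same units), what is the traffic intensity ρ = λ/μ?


ρ = λ/μ = 35.29/121.13 = 0.2913

Final: 0.2913


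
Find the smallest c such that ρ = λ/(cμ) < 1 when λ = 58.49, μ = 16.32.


Stability requires cμ > λ ⇔ c > λ/μ.
λ/μ = 58.49/16.32 = 3.5839
Minimum integer c = ⌊3.5839⌋ + 1 = 4
Check: 4·16.32 = 65.28 > 58.49, while 3·16.32 = 48.96 ≤ 58.49

Final: 4 servers


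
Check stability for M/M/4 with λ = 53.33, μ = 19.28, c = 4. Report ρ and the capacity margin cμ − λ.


Total capacity cμ = 4·19.28 = 77.12/hr
ρ = λ/(cμ) = 53.33/77.12 = 0.6915
Stable ⇔ ρ < 1: YES
Spare capacity = cμ − λ = 77.12 − 53.33 = 23.79/hr

Final: ρ = 0.6915; stable; margin = 23.79/hr


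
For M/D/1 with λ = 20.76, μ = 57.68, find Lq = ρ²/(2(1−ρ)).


ρ = 20.76/57.68 = 0.3599
M/D/1: Lq = ρ²/(2(1−ρ)) = 0.1295/(2·0.6401) = 0.10119

Final: 0.10119


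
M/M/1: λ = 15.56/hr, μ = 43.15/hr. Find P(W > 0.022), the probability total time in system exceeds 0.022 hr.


W ~ Exponential(μ−λ) for M/M/1.
μ − λ = 43.15 − 15.56 = 27.5900
P(W > t) = e^{−(μ−λ)t} = e^{−0.6070} = 0.544994

Final: 0.544994


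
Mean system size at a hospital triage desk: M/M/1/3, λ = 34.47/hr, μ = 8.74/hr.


ρ = 34.47/8.74 = 3.9439
L = ρ[1 − (K+1)ρ^K + Kρ^(K+1)] / [(1−ρ)(1−ρ^(K+1))]
Numerator: 3.9439·(1 − 4·61.346466 + 3·241.946533) = 1898.822675
Denominator: (-2.9439)·(-240.946533) = 709.331155
L = 1898.822675/709.331155 = 2.6769

Final: 2.6769


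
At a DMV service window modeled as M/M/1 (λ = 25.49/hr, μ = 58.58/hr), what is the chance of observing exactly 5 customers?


ρ = 25.49/58.58 = 0.4351
P_n = (1−ρ)·ρ^n = (1 − 0.4351)·0.4351^5 = 0.5649·0.015599 = 0.008811

Final: 0.008811


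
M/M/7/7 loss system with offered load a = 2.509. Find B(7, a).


B(c,a) = (a^c/c!) / Σ_{k=0}^{c} a^k/k!
a^7/7! = 0.124186
Σ terms (k=0..7): 1.00000 + 2.50900 + 3.14754 + 2.63239 + 1.65117 + 0.82856 + 0.34647 + 0.12419 = 12.239320
B = 0.124186/12.239320 = 0.010147

Final: 0.010147


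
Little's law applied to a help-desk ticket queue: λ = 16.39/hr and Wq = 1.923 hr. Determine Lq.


Lq = λWq = 16.39·1.923 = 31.5180

Final: 31.5180


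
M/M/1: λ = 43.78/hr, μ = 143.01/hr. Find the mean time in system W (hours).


W = 1/(μ−λ) = 1/(143.01 − 43.78) = 1/99.23 = 0.01008 hr

Final: 0.01008 hr


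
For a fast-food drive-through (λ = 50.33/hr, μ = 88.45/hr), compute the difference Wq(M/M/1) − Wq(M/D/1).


ρ = 50.33/88.45 = 0.5690
Wq(M/M/1) = ρ/(μ−λ) = 0.5690/38.12 = 0.01493 hr
Wq(M/D/1) = ρ/(2(μ−λ)) = 0.007464 hr
Savings = 0.01493 − 0.007464 = 0.007464 hr

Final: 0.007464 hr


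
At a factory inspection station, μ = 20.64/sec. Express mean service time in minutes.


Mean service time = 1/μ = 1/20.64 second = 0.04845 second
In minutes: 0.04845 × 0.0166667 = 0.0008075 min

Final: 0.0008075 min


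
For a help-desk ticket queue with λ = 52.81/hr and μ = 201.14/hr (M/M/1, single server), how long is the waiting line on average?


ρ = 52.81/201.14 = 0.2626
Lq = ρ²/(1−ρ) = 0.06893/0.7374 = 0.09348

Final: 0.09348


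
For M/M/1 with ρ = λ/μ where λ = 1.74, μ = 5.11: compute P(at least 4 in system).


ρ = 1.74/5.11 = 0.3405
P(N ≥ n) = ρ^n = 0.3405^4 = 0.013444

Final: 0.013444


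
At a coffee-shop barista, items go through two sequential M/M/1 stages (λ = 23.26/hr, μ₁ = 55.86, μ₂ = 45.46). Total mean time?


Each node sees arrival rate λ = 23.26/hr (tandem ⇒ throughput preserved).
W₁ = 1/(μ₁−λ) = 1/(55.86−23.26) = 0.03067 hr
W₂ = 1/(μ₂−λ) = 1/(45.46−23.26) = 0.04505 hr
W_total = W₁ + W₂ = 0.03067 + 0.04505 = 0.07572 hr

Final: 0.07572 hr


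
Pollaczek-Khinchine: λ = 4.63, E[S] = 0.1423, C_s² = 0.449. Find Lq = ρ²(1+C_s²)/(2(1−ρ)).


ρ = λ·E[S] = 4.63·0.1423 = 0.6588
Lq = ρ²(1+C_s²)/(2(1−ρ)) = 0.4341·(1+0.449)/(2·0.3412)
= 0.4341·1.4490/0.6823 = 0.92186

Final: 0.92186


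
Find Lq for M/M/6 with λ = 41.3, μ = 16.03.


a = λ/μ = 2.5764; ρ = a/6 = 0.4294
P₀ = 0.075531
Lq = P₀·a^c·ρ / (c!·(1−ρ)²) = 0.075531·292.48202·0.4294/(720·0.32558)
= 0.04047

Final: 0.04047


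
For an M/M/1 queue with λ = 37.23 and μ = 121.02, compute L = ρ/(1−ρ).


ρ = λ/μ = 37.23/121.02 = 0.3076
L = ρ/(1−ρ) = 0.3076/(1 − 0.3076) = 0.3076/0.6924 = 0.4443

Final: 0.4443


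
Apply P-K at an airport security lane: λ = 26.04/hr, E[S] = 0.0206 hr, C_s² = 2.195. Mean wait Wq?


ρ = λ·E[S] = 26.04·0.0206 = 0.5364
E[S²] = E[S]²(1+C_s²) = 0.0206²·(1+2.195) = 0.001356
Wq = λ·E[S²]/(2(1−ρ)) = 26.04·0.001356/(2·0.4636) = 0.03808 hr

Final: 0.03808 hr


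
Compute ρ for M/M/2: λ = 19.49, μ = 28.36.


ρ = λ/(cμ) = 19.49/(2·28.36) = 19.49/56.72 = 0.3436

Final: 0.3436


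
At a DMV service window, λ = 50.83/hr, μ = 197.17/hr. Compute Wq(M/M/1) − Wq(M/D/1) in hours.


ρ = 50.83/197.17 = 0.2578
Wq(M/M/1) = ρ/(μ−λ) = 0.2578/146.34 = 0.001762 hr
Wq(M/D/1) = ρ/(2(μ−λ)) = 0.0008808 hr
Savings = 0.001762 − 0.0008808 = 0.0008808 hr

Final: 0.0008808 hr


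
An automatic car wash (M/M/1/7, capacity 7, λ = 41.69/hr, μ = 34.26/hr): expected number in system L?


ρ = 41.69/34.26 = 1.2169
L = ρ[1 − (K+1)ρ^K + Kρ^(K+1)] / [(1−ρ)(1−ρ^(K+1))]
Numerator: 1.2169·(1 − 8·3.951043 + 7·4.807910) = 3.707834
Denominator: (-0.2169)·(-3.807910) = 0.825825
L = 3.707834/0.825825 = 4.4899

Final: 4.4899


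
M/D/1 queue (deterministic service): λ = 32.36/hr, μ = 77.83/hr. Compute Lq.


ρ = 32.36/77.83 = 0.4158
M/D/1: Lq = ρ²/(2(1−ρ)) = 0.1729/(2·0.5842) = 0.14795

Final: 0.14795


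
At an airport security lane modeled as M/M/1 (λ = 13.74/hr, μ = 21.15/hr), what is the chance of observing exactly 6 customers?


ρ = 13.74/21.15 = 0.6496
P_n = (1−ρ)·ρ^n = (1 − 0.6496)·0.6496^6 = 0.3504·0.075172 = 0.026337

Final: 0.026337


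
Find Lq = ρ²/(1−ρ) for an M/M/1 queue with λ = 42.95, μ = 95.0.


ρ = 42.95/95.0 = 0.4521
Lq = ρ²/(1−ρ) = 0.2044/0.5479 = 0.3731

Final: 0.3731


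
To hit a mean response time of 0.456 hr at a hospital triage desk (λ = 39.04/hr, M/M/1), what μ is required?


W = 1/(μ−λ) ⇒ μ − λ = 1/W = 1/0.456 = 2.1930
μ = λ + 1/W = 39.04 + 2.1930 = 41.2330 per hr

Final: 41.2330 /hr


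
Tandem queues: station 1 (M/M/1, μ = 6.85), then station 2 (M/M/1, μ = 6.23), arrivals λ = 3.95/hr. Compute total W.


Each node sees arrival rate λ = 3.95/hr (tandem ⇒ throughput preserved).
W₁ = 1/(μ₁−λ) = 1/(6.85−3.95) = 0.34483 hr
W₂ = 1/(μ₂−λ) = 1/(6.23−3.95) = 0.43860 hr
W_total = W₁ + W₂ = 0.34483 + 0.43860 = 0.78342 hr

Final: 0.78342 hr


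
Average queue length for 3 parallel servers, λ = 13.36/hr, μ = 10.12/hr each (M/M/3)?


a = λ/μ = 1.3202; ρ = a/3 = 0.4401
P₀ = 0.257972
Lq = P₀·a^c·ρ / (c!·(1−ρ)²) = 0.257972·2.30079·0.4401/(6·0.31354)
= 0.13884

Final: 0.13884


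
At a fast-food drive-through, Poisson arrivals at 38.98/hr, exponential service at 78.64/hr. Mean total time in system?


W = 1/(μ−λ) = 1/(78.64 − 38.98) = 1/39.66 = 0.02521 hr

Final: 0.02521 hr


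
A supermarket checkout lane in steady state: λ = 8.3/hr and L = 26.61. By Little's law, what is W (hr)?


W = L/λ = 26.61/8.3 = 3.2060 hr

Final: 3.2060 hr


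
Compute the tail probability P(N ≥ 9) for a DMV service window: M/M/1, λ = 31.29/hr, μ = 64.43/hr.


ρ = 31.29/64.43 = 0.4856
P(N ≥ n) = ρ^n = 0.4856^9 = 0.001503

Final: 0.001503


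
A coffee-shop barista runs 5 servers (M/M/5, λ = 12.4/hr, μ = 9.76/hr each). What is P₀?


a = λ/μ = 12.4/9.76 = 1.2705; ρ = a/c = 0.2541
Σ_{k=0}^{4} a^k/k! (terms k=0..4) = 1.00000 + 1.27049 + 0.80707 + 0.34179 + 0.10856 = 3.52792
Tail: a^5/(5!(1−ρ)) = 3.31024/(120·0.7459) = 0.03698
P₀ = 1/(3.52792 + 0.03698) = 1/3.56490 = 0.280512

Final: 0.280512


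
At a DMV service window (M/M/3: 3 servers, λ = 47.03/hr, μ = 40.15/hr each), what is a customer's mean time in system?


a = 1.1714; ρ = 0.3905; P₀ = 0.303320
Lq = P₀·a^c·ρ/(c!(1−ρ)²) = 0.08538
Wq = Lq/λ = 0.08538/47.03 = 0.001816 hr
W = Wq + 1/μ = 0.001816 + 0.02491 = 0.02672 hr

Final: 0.02672 hr


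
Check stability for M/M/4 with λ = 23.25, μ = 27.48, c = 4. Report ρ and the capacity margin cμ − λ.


Total capacity cμ = 4·27.48 = 109.92/hr
ρ = λ/(cμ) = 23.25/109.92 = 0.2115
Stable ⇔ ρ < 1: YES
Spare capacity = cμ − λ = 109.92 − 23.25 = 86.67/hr

Final: ρ = 0.2115; stable; margin = 86.67/hr


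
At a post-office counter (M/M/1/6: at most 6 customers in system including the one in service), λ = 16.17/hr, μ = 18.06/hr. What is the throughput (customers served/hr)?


ρ = 0.8953; P_K = (1−ρ)ρ^6/(1−ρ^7) = 0.100073
λ_eff = λ(1 − P_K) = 16.17·(1 − 0.100073) = 16.17·0.899927 = 14.5518 /hr

Final: 14.5518 /hr


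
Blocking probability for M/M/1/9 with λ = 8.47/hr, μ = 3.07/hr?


ρ = λ/μ = 8.47/3.07 = 2.7590
P_K = (1−ρ)ρ^K/(1−ρ^(K+1)) = (-1.7590·9262.011453)/(1 − 25553.497396)
= -16291.485943/-25552.497396 = 0.637569

Final: 0.637569


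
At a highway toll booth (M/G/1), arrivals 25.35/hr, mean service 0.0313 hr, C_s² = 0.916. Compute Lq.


ρ = λ·E[S] = 25.35·0.0313 = 0.7935
Lq = ρ²(1+C_s²)/(2(1−ρ)) = 0.6296·(1+0.916)/(2·0.2065)
= 0.6296·1.9160/0.4131 = 2.92008

Final: 2.92008


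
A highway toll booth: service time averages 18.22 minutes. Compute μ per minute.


μ = 1/(service time) in consistent units.
1 minute = 1 min, so μ = 1/18.22 = 0.05488 per minute

Final: 0.05488 /min


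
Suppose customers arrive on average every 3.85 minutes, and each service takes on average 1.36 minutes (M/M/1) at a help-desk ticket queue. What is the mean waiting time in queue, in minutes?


λ = 60/3.85 = 15.5844 /hr
μ = 60/1.36 = 44.1176 /hr
ρ = λ/μ = 15.5844/44.1176 = 0.3532
Wq = ρ/(μ−λ) = 0.3532/(44.1176−15.5844) = 0.01238 hr
In minutes: 0.01238·60 = 0.7428 min

Final: 0.7428 min


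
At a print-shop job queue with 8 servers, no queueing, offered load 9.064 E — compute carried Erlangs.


B(8,9.064) = 0.292444 (Erlang-B)
Carried load = a(1 − B) = 9.064·(1 − 0.292444) = 9.064·0.707556 = 6.4133 E

Final: 6.4133 Erlangs


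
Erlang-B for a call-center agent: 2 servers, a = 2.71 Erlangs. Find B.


B(c,a) = (a^c/c!) / Σ_{k=0}^{c} a^k/k!
a^2/2! = 3.672050
Σ terms (k=0..2): 1.00000 + 2.71000 + 3.67205 = 7.382050
B = 3.672050/7.382050 = 0.497430

Final: 0.497430


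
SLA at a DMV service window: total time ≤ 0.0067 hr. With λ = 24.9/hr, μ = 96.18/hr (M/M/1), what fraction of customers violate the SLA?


W ~ Exponential(μ−λ) for M/M/1.
μ − λ = 96.18 − 24.9 = 71.2800
P(W > t) = e^{−(μ−λ)t} = e^{−0.4776} = 0.620285

Final: 0.620285


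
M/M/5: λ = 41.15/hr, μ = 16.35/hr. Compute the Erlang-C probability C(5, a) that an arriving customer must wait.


a = λ/μ = 2.5168; ρ = a/5 = 0.5034
P₀ = 0.078694 (from M/M/c formula)
C(c,a) = [a^c/(c!(1−ρ))]·P₀ = [100.98582/(120·0.4966)]·0.078694
= 1.69450·0.078694 = 0.133347

Final: 0.133347


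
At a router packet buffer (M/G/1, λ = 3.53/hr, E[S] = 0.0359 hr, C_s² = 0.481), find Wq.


ρ = λ·E[S] = 3.53·0.0359 = 0.1267
E[S²] = E[S]²(1+C_s²) = 0.0359²·(1+0.481) = 0.001909
Wq = λ·E[S²]/(2(1−ρ)) = 3.53·0.001909/(2·0.8733) = 0.003858 hr

Final: 0.003858 hr


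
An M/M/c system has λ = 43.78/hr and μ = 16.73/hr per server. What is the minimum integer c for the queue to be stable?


Stability requires cμ > λ ⇔ c > λ/μ.
λ/μ = 43.78/16.73 = 2.6169
Minimum integer c = ⌊2.6169⌋ + 1 = 3
Check: 3·16.73 = 50.19 > 43.78, while 2·16.73 = 33.46 ≤ 43.78

Final: 3 servers


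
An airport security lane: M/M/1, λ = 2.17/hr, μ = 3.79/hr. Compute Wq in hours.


ρ = 2.17/3.79 = 0.5726
Wq = ρ/(μ−λ) = 0.5726/(3.79 − 2.17) = 0.5726/1.62 = 0.3534 hr

Final: 0.3534 hr


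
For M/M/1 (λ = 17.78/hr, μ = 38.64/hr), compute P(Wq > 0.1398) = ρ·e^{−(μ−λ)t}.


ρ = 17.78/38.64 = 0.4601
P(Wq > t) = ρ·e^{−(μ−λ)t} = 0.4601·e^{−2.9162}
= 0.4601·0.054138 = 0.024911

Final: 0.024911


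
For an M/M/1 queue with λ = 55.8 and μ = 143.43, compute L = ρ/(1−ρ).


ρ = λ/μ = 55.8/143.43 = 0.3890
L = ρ/(1−ρ) = 0.3890/(1 − 0.3890) = 0.3890/0.6110 = 0.6368

Final: 0.6368


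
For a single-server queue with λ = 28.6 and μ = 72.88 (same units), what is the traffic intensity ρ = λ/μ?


ρ = λ/μ = 28.6/72.88 = 0.3924

Final: 0.3924


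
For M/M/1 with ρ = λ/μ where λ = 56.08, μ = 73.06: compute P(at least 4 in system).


ρ = 56.08/73.06 = 0.7676
P(N ≥ n) = ρ^n = 0.7676^4 = 0.347147

Final: 0.347147


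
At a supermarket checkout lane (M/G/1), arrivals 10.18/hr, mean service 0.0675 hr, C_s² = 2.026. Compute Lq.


ρ = λ·E[S] = 10.18·0.0675 = 0.6872
Lq = ρ²(1+C_s²)/(2(1−ρ)) = 0.4722·(1+2.026)/(2·0.3128)
= 0.4722·3.0260/0.6257 = 2.28353

Final: 2.28353


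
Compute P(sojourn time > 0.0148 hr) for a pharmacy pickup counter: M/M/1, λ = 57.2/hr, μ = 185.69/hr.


W ~ Exponential(μ−λ) for M/M/1.
μ − λ = 185.69 − 57.2 = 128.4900
P(W > t) = e^{−(μ−λ)t} = e^{−1.9017} = 0.149322

Final: 0.149322


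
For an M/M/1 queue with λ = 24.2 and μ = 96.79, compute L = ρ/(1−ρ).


ρ = λ/μ = 24.2/96.79 = 0.2500
L = ρ/(1−ρ) = 0.2500/(1 − 0.2500) = 0.2500/0.7500 = 0.3334

Final: 0.3334


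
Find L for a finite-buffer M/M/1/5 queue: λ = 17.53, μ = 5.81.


ρ = 17.53/5.81 = 3.0172
L = ρ[1 − (K+1)ρ^K + Kρ^(K+1)] / [(1−ρ)(1−ρ^(K+1))]
Numerator: 3.0172·(1 − 6·250.051186 + 5·754.457365) = 6858.060977
Denominator: (-2.0172)·(-753.457365) = 1519.883014
L = 6858.060977/1519.883014 = 4.5122

Final: 4.5122


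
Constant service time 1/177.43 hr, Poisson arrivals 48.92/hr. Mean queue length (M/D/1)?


ρ = 48.92/177.43 = 0.2757
M/D/1: Lq = ρ²/(2(1−ρ)) = 0.07602/(2·0.7243) = 0.05248

Final: 0.05248


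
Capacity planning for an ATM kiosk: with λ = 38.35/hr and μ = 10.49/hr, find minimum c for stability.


Stability requires cμ > λ ⇔ c > λ/μ.
λ/μ = 38.35/10.49 = 3.6559
Minimum integer c = ⌊3.6559⌋ + 1 = 4
Check: 4·10.49 = 41.96 > 38.35, while 3·10.49 = 31.47 ≤ 38.35

Final: 4 servers


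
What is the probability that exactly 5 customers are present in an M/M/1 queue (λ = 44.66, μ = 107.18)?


ρ = 44.66/107.18 = 0.4167
P_n = (1−ρ)·ρ^n = (1 − 0.4167)·0.4167^5 = 0.5833·0.012561 = 0.007327

Final: 0.007327


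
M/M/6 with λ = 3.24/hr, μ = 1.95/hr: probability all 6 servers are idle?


a = λ/μ = 3.24/1.95 = 1.6615; ρ = a/c = 0.2769
Σ_{k=0}^{5} a^k/k! (terms k=0..5) = 1.00000 + 1.66154 + 1.38036 + 0.76450 + 0.31756 + 0.10553 = 5.22949
Tail: a^6/(6!(1−ρ)) = 21.04081/(720·0.7231) = 0.04042
P₀ = 1/(5.22949 + 0.04042) = 1/5.26991 = 0.189757

Final: 0.189757


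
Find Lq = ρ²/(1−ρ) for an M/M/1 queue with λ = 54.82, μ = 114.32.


ρ = 54.82/114.32 = 0.4795
Lq = ρ²/(1−ρ) = 0.2300/0.5205 = 0.4418

Final: 0.4418


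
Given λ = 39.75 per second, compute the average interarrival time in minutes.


Mean interarrival time = 1/λ = 1/39.75 second = 0.02516 second
In minutes: 0.02516 × 0.0166667 = 0.0004193 min

Final: 0.0004193 min


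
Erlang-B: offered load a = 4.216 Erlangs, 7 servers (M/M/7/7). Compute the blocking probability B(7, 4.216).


B(c,a) = (a^c/c!) / Σ_{k=0}^{c} a^k/k!
a^7/7! = 4.697575
Σ terms (k=0..7): 1.00000 + 4.21600 + 8.88733 + 12.48966 + 13.16410 + 11.09997 + 7.79958 + 4.69757 = 63.354208
B = 4.697575/63.354208 = 0.074148

Final: 0.074148


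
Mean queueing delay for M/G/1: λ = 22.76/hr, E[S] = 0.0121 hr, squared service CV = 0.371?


ρ = λ·E[S] = 22.76·0.0121 = 0.2754
E[S²] = E[S]²(1+C_s²) = 0.0121²·(1+0.371) = 0.0002007
Wq = λ·E[S²]/(2(1−ρ)) = 22.76·0.0002007/(2·0.7246) = 0.003152 hr

Final: 0.003152 hr


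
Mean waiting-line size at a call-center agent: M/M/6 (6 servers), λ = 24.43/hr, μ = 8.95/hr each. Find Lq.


a = λ/μ = 2.7296; ρ = a/6 = 0.4549
P₀ = 0.064623
Lq = P₀·a^c·ρ / (c!·(1−ρ)²) = 0.064623·413.62101·0.4549/(720·0.29710)
= 0.05685

Final: 0.05685


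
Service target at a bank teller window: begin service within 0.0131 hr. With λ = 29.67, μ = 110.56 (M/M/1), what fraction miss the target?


ρ = 29.67/110.56 = 0.2684
P(Wq > t) = ρ·e^{−(μ−λ)t} = 0.2684·e^{−1.0597}
= 0.2684·0.346574 = 0.093007

Final: 0.093007


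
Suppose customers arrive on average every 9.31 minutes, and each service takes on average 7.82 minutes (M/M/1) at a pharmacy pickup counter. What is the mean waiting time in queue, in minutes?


λ = 60/9.31 = 6.4447 /hr
μ = 60/7.82 = 7.6726 /hr
ρ = λ/μ = 6.4447/7.6726 = 0.8400
Wq = ρ/(μ−λ) = 0.8400/(7.6726−6.4447) = 0.68403 hr
In minutes: 0.68403·60 = 41.042 min

Final: 41.042 min


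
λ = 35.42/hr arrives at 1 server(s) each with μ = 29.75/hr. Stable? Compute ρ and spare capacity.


Total capacity cμ = 1·29.75 = 29.75/hr
ρ = λ/(cμ) = 35.42/29.75 = 1.1906
Stable ⇔ ρ < 1: NO
Spare capacity = cμ − λ = 29.75 − 35.42 = -5.67/hr

Final: ρ = 1.1906; unstable; margin = -5.67/hr


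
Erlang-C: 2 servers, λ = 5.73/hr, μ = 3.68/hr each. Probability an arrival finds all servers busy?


a = λ/μ = 1.5571; ρ = a/2 = 0.7785
P₀ = 0.124523 (from M/M/c formula)
C(c,a) = [a^c/(c!(1−ρ))]·P₀ = [2.42445/(2·0.2215)]·0.124523
= 5.47361·0.124523 = 0.681588

Final: 0.681588


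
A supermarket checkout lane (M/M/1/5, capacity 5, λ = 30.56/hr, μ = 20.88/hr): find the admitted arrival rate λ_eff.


ρ = 1.4636; P_K = (1−ρ)ρ^5/(1−ρ^6) = 0.352628
λ_eff = λ(1 − P_K) = 30.56·(1 − 0.352628) = 30.56·0.647372 = 19.7837 /hr

Final: 19.7837 /hr


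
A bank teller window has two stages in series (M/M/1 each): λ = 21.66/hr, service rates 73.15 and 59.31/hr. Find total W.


Each node sees arrival rate λ = 21.66/hr (tandem ⇒ throughput preserved).
W₁ = 1/(μ₁−λ) = 1/(73.15−21.66) = 0.01942 hr
W₂ = 1/(μ₂−λ) = 1/(59.31−21.66) = 0.02656 hr
W_total = W₁ + W₂ = 0.01942 + 0.02656 = 0.04598 hr

Final: 0.04598 hr


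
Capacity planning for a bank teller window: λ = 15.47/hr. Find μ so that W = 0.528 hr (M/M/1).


W = 1/(μ−λ) ⇒ μ − λ = 1/W = 1/0.528 = 1.8939
μ = λ + 1/W = 15.47 + 1.8939 = 17.3639 per hr

Final: 17.3639 /hr


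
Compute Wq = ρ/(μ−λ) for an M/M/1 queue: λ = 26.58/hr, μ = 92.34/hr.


ρ = 26.58/92.34 = 0.2878
Wq = ρ/(μ−λ) = 0.2878/(92.34 − 26.58) = 0.2878/65.76 = 0.004377 hr

Final: 0.004377 hr


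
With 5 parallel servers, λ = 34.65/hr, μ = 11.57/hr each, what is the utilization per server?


ρ = λ/(cμ) = 34.65/(5·11.57) = 34.65/57.85 = 0.5990

Final: 0.5990


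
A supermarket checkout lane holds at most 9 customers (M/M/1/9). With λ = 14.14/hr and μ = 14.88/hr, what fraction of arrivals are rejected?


ρ = λ/μ = 14.14/14.88 = 0.9503
P_K = (1−ρ)ρ^K/(1−ρ^(K+1)) = (0.04973·0.631856)/(1 − 0.600433)
= 0.031423/0.399567 = 0.078643

Final: 0.078643


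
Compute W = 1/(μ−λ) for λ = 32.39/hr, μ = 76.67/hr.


W = 1/(μ−λ) = 1/(76.67 − 32.39) = 1/44.28 = 0.02258 hr

Final: 0.02258 hr


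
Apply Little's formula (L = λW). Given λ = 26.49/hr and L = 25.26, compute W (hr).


W = L/λ = 25.26/26.49 = 0.9536 hr

Final: 0.9536 hr


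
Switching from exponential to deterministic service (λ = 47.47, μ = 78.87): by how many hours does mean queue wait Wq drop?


ρ = 47.47/78.87 = 0.6019
Wq(M/M/1) = ρ/(μ−λ) = 0.6019/31.40 = 0.01917 hr
Wq(M/D/1) = ρ/(2(μ−λ)) = 0.009584 hr
Savings = 0.01917 − 0.009584 = 0.009584 hr

Final: 0.009584 hr


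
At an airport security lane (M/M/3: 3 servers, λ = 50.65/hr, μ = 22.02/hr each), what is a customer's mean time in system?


a = 2.3002; ρ = 0.7667; P₀ = 0.068303
Lq = P₀·a^c·ρ/(c!(1−ρ)²) = 1.95204
Wq = Lq/λ = 1.95204/50.65 = 0.03854 hr
W = Wq + 1/μ = 0.03854 + 0.04541 = 0.08395 hr

Final: 0.08395 hr


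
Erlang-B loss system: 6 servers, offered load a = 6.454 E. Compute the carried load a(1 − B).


B(6,6.454) = 0.296034 (Erlang-B)
Carried load = a(1 − B) = 6.454·(1 − 0.296034) = 6.454·0.703966 = 4.5434 E

Final: 4.5434 Erlangs


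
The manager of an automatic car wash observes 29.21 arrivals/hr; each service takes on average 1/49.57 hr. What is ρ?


ρ = λ/μ = 29.21/49.57 = 0.5893

Final: 0.5893


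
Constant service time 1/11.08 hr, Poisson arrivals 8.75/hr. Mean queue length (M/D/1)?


ρ = 8.75/11.08 = 0.7897
M/D/1: Lq = ρ²/(2(1−ρ)) = 0.6236/(2·0.2103) = 1.48283

Final: 1.48283


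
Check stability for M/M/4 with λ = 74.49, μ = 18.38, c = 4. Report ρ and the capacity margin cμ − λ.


Total capacity cμ = 4·18.38 = 73.52/hr
ρ = λ/(cμ) = 74.49/73.52 = 1.0132
Stable ⇔ ρ < 1: NO
Spare capacity = cμ − λ = 73.52 − 74.49 = -0.97/hr

Final: ρ = 1.0132; unstable; margin = -0.97/hr


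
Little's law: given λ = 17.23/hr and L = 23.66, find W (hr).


W = L/λ = 23.66/17.23 = 1.3732 hr

Final: 1.3732 hr


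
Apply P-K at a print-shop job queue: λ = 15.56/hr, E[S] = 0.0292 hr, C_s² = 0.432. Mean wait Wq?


ρ = λ·E[S] = 15.56·0.0292 = 0.4544
E[S²] = E[S]²(1+C_s²) = 0.0292²·(1+0.432) = 0.001221
Wq = λ·E[S²]/(2(1−ρ)) = 15.56·0.001221/(2·0.5456) = 0.01741 hr

Final: 0.01741 hr


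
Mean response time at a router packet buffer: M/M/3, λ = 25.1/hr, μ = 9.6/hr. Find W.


a = 2.6146; ρ = 0.8715; P₀ = 0.033091
Lq = P₀·a^c·ρ/(c!(1−ρ)²) = 5.20509
Wq = Lq/λ = 5.20509/25.1 = 0.20737 hr
W = Wq + 1/μ = 0.20737 + 0.10417 = 0.31154 hr

Final: 0.31154 hr


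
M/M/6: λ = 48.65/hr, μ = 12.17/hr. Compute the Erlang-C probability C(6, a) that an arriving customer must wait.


a = λ/μ = 3.9975; ρ = a/6 = 0.6663
P₀ = 0.016732 (from M/M/c formula)
C(c,a) = [a^c/(c!(1−ρ))]·P₀ = [4080.87788/(720·0.3337)]·0.016732
= 16.98273·0.016732 = 0.284159

Final: 0.284159


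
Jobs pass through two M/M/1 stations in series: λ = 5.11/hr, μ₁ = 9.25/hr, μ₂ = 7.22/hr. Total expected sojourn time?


Each node sees arrival rate λ = 5.11/hr (tandem ⇒ throughput preserved).
W₁ = 1/(μ₁−λ) = 1/(9.25−5.11) = 0.24155 hr
W₂ = 1/(μ₂−λ) = 1/(7.22−5.11) = 0.47393 hr
W_total = W₁ + W₂ = 0.24155 + 0.47393 = 0.71548 hr

Final: 0.71548 hr


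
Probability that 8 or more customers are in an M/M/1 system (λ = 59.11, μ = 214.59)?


ρ = 59.11/214.59 = 0.2755
P(N ≥ n) = ρ^n = 0.2755^8 = 0.00003314

Final: 0.00003314


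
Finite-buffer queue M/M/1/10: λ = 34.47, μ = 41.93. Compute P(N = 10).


ρ = λ/μ = 34.47/41.93 = 0.8221
P_K = (1−ρ)ρ^K/(1−ρ^(K+1)) = (0.1779·0.140982)/(1 − 0.115899)
= 0.025083/0.884101 = 0.028371

Final: 0.028371
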